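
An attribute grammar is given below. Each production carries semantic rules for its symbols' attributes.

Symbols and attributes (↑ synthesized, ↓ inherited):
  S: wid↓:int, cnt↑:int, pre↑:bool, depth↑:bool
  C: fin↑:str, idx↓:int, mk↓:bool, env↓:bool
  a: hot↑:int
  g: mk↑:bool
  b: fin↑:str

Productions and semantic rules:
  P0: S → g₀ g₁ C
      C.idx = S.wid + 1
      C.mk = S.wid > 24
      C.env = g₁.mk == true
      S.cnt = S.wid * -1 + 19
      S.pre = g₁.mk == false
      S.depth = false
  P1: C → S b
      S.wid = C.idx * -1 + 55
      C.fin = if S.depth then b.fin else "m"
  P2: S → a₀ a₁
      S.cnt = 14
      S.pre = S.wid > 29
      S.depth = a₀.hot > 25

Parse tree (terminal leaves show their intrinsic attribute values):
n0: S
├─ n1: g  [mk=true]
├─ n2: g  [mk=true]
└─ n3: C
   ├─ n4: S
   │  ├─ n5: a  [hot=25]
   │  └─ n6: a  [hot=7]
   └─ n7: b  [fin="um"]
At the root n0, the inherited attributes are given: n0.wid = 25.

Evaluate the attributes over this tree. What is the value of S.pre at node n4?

false

1. n0.wid = 25  [given at root]
2. n1.mk = true  [terminal]
3. n2.mk = true  [terminal]
4. n3.idx = 26  [S.wid + 1]
5. n3.mk = true  [S.wid > 24]
6. n3.env = true  [g₁.mk == true]
7. n4.wid = 29  [C.idx * -1 + 55]
8. n5.hot = 25  [terminal]
9. n6.hot = 7  [terminal]
10. n4.cnt = 14  [14]
11. n4.pre = false  [S.wid > 29]
12. n4.depth = false  [a₀.hot > 25]
13. n7.fin = "um"  [terminal]
14. n3.fin = "m"  [if S.depth then b.fin else "m"]
15. n0.cnt = -6  [S.wid * -1 + 19]
16. n0.pre = false  [g₁.mk == false]
17. n0.depth = false  [false]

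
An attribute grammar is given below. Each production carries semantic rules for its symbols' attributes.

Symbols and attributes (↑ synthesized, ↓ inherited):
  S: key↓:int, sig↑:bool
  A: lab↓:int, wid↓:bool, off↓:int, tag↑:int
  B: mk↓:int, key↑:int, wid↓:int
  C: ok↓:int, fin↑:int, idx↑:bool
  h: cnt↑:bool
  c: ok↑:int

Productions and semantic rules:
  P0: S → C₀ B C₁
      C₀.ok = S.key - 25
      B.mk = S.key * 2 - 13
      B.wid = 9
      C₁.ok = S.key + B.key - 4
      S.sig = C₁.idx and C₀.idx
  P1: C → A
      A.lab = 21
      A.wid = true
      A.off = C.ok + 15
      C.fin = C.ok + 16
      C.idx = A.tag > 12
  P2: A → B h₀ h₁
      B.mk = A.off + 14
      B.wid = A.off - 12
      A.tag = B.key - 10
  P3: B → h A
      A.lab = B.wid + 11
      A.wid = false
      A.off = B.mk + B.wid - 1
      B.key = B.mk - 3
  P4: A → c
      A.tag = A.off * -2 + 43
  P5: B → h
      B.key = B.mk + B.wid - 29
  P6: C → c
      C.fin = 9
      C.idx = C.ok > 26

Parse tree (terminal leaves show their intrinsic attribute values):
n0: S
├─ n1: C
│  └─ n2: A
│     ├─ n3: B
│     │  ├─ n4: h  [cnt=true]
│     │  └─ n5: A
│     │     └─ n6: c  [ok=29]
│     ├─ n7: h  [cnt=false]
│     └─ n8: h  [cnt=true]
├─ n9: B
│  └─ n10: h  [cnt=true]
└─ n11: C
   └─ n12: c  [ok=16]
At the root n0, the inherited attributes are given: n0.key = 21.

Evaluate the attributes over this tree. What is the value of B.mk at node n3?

25

1. n0.key = 21  [given at root]
2. n1.ok = -4  [S.key - 25]
3. n2.lab = 21  [21]
4. n2.wid = true  [true]
5. n2.off = 11  [C.ok + 15]
6. n3.mk = 25  [A.off + 14]
7. n3.wid = -1  [A.off - 12]
8. n4.cnt = true  [terminal]
9. n5.lab = 10  [B.wid + 11]
10. n5.wid = false  [false]
11. n5.off = 23  [B.mk + B.wid - 1]
12. n6.ok = 29  [terminal]
13. n5.tag = -3  [A.off * -2 + 43]
14. n3.key = 22  [B.mk - 3]
15. n7.cnt = false  [terminal]
16. n8.cnt = true  [terminal]
17. n2.tag = 12  [B.key - 10]
18. n1.fin = 12  [C.ok + 16]
19. n1.idx = false  [A.tag > 12]
20. n9.mk = 29  [S.key * 2 - 13]
21. n9.wid = 9  [9]
22. n10.cnt = true  [terminal]
23. n9.key = 9  [B.mk + B.wid - 29]
24. n11.ok = 26  [S.key + B.key - 4]
25. n12.ok = 16  [terminal]
26. n11.fin = 9  [9]
27. n11.idx = false  [C.ok > 26]
28. n0.sig = false  [C₁.idx and C₀.idx]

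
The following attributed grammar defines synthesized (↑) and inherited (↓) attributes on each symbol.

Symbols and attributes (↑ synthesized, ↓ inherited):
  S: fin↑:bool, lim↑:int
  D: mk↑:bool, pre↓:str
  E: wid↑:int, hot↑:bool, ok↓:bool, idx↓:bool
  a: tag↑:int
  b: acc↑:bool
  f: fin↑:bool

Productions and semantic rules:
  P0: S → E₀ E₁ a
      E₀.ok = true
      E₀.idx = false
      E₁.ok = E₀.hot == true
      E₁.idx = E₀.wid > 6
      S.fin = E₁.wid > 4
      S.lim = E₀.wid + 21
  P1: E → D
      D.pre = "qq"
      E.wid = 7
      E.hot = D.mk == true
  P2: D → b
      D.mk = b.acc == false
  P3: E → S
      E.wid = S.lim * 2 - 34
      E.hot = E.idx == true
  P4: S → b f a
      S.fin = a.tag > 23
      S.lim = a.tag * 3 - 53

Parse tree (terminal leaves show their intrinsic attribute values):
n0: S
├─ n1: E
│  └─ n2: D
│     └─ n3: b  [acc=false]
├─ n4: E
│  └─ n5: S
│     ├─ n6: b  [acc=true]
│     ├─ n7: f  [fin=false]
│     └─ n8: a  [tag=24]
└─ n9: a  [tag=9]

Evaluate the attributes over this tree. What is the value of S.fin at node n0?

1. n1.ok = true  [true]
2. n1.idx = false  [false]
3. n2.pre = "qq"  ["qq"]
4. n3.acc = false  [terminal]
5. n2.mk = true  [b.acc == false]
6. n1.wid = 7  [7]
7. n1.hot = true  [D.mk == true]
8. n4.ok = true  [E₀.hot == true]
9. n4.idx = true  [E₀.wid > 6]
10. n6.acc = true  [terminal]
11. n7.fin = false  [terminal]
12. n8.tag = 24  [terminal]
13. n5.fin = true  [a.tag > 23]
14. n5.lim = 19  [a.tag * 3 - 53]
15. n4.wid = 4  [S.lim * 2 - 34]
16. n4.hot = true  [E.idx == true]
17. n9.tag = 9  [terminal]
18. n0.fin = false  [E₁.wid > 4]
19. n0.lim = 28  [E₀.wid + 21]

false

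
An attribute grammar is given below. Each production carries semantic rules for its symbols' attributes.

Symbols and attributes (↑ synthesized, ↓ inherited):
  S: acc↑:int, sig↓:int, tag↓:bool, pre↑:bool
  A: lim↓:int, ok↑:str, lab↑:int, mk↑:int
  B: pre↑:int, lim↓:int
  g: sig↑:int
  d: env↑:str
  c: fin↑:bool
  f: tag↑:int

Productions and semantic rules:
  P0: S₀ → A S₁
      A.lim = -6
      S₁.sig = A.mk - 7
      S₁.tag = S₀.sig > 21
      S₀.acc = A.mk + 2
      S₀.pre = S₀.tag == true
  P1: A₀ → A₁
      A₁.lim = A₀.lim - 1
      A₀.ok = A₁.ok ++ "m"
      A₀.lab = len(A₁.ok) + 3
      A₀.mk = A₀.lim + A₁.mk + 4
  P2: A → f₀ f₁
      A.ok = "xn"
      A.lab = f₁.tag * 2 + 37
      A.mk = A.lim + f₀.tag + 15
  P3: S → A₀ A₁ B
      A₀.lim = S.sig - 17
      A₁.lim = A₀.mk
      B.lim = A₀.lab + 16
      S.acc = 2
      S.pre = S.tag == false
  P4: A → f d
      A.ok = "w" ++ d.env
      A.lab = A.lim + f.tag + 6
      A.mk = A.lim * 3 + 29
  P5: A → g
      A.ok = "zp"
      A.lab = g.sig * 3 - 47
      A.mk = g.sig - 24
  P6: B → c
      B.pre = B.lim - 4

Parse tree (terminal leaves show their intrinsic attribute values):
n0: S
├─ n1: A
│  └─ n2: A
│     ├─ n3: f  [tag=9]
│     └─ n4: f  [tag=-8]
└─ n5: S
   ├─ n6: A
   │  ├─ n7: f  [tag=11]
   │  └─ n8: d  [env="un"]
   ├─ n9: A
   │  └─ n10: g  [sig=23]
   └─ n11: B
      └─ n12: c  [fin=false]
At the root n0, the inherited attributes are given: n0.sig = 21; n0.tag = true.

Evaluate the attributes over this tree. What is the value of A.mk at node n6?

1. n0.sig = 21  [given at root]
2. n0.tag = true  [given at root]
3. n1.lim = -6  [-6]
4. n2.lim = -7  [A₀.lim - 1]
5. n3.tag = 9  [terminal]
6. n4.tag = -8  [terminal]
7. n2.ok = "xn"  ["xn"]
8. n2.lab = 21  [f₁.tag * 2 + 37]
9. n2.mk = 17  [A.lim + f₀.tag + 15]
10. n1.ok = "xnm"  [A₁.ok ++ "m"]
11. n1.lab = 5  [len(A₁.ok) + 3]
12. n1.mk = 15  [A₀.lim + A₁.mk + 4]
13. n5.sig = 8  [A.mk - 7]
14. n5.tag = false  [S₀.sig > 21]
15. n6.lim = -9  [S.sig - 17]
16. n7.tag = 11  [terminal]
17. n8.env = "un"  [terminal]
18. n6.ok = "wun"  ["w" ++ d.env]
19. n6.lab = 8  [A.lim + f.tag + 6]
20. n6.mk = 2  [A.lim * 3 + 29]
21. n9.lim = 2  [A₀.mk]
22. n10.sig = 23  [terminal]
23. n9.ok = "zp"  ["zp"]
24. n9.lab = 22  [g.sig * 3 - 47]
25. n9.mk = -1  [g.sig - 24]
26. n11.lim = 24  [A₀.lab + 16]
27. n12.fin = false  [terminal]
28. n11.pre = 20  [B.lim - 4]
29. n5.acc = 2  [2]
30. n5.pre = true  [S.tag == false]
31. n0.acc = 17  [A.mk + 2]
32. n0.pre = true  [S₀.tag == true]

2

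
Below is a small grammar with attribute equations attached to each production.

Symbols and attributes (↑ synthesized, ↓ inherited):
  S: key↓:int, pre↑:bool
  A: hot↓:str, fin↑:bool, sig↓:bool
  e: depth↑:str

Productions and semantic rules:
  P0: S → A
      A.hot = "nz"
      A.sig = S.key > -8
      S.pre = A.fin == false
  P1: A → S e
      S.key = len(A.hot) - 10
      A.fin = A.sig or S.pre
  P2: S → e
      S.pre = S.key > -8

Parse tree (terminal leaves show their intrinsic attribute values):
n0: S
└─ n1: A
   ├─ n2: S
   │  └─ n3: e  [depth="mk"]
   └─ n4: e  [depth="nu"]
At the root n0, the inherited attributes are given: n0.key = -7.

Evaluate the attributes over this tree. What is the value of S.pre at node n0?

1. n0.key = -7  [given at root]
2. n1.hot = "nz"  ["nz"]
3. n1.sig = true  [S.key > -8]
4. n2.key = -8  [len(A.hot) - 10]
5. n3.depth = "mk"  [terminal]
6. n2.pre = false  [S.key > -8]
7. n4.depth = "nu"  [terminal]
8. n1.fin = true  [A.sig or S.pre]
9. n0.pre = false  [A.fin == false]

false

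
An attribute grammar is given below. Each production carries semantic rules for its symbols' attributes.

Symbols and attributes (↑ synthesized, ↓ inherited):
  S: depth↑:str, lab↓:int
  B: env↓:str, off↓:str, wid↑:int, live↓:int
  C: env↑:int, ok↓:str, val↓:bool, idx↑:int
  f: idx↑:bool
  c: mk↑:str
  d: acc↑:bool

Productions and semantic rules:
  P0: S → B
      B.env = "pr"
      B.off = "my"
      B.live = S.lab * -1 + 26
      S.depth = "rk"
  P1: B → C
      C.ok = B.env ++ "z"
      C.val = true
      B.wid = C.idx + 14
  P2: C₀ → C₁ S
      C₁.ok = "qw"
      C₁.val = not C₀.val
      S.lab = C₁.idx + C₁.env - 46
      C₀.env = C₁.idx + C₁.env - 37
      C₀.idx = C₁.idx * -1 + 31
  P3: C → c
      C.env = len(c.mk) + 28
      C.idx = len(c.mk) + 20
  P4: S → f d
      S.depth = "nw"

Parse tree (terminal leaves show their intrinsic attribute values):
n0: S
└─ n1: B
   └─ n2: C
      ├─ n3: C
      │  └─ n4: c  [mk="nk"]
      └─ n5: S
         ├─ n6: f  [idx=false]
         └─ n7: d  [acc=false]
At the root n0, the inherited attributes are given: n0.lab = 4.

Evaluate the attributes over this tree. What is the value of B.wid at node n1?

23

1. n0.lab = 4  [given at root]
2. n1.env = "pr"  ["pr"]
3. n1.off = "my"  ["my"]
4. n1.live = 22  [S.lab * -1 + 26]
5. n2.ok = "prz"  [B.env ++ "z"]
6. n2.val = true  [true]
7. n3.ok = "qw"  ["qw"]
8. n3.val = false  [not C₀.val]
9. n4.mk = "nk"  [terminal]
10. n3.env = 30  [len(c.mk) + 28]
11. n3.idx = 22  [len(c.mk) + 20]
12. n5.lab = 6  [C₁.idx + C₁.env - 46]
13. n6.idx = false  [terminal]
14. n7.acc = false  [terminal]
15. n5.depth = "nw"  ["nw"]
16. n2.env = 15  [C₁.idx + C₁.env - 37]
17. n2.idx = 9  [C₁.idx * -1 + 31]
18. n1.wid = 23  [C.idx + 14]
19. n0.depth = "rk"  ["rk"]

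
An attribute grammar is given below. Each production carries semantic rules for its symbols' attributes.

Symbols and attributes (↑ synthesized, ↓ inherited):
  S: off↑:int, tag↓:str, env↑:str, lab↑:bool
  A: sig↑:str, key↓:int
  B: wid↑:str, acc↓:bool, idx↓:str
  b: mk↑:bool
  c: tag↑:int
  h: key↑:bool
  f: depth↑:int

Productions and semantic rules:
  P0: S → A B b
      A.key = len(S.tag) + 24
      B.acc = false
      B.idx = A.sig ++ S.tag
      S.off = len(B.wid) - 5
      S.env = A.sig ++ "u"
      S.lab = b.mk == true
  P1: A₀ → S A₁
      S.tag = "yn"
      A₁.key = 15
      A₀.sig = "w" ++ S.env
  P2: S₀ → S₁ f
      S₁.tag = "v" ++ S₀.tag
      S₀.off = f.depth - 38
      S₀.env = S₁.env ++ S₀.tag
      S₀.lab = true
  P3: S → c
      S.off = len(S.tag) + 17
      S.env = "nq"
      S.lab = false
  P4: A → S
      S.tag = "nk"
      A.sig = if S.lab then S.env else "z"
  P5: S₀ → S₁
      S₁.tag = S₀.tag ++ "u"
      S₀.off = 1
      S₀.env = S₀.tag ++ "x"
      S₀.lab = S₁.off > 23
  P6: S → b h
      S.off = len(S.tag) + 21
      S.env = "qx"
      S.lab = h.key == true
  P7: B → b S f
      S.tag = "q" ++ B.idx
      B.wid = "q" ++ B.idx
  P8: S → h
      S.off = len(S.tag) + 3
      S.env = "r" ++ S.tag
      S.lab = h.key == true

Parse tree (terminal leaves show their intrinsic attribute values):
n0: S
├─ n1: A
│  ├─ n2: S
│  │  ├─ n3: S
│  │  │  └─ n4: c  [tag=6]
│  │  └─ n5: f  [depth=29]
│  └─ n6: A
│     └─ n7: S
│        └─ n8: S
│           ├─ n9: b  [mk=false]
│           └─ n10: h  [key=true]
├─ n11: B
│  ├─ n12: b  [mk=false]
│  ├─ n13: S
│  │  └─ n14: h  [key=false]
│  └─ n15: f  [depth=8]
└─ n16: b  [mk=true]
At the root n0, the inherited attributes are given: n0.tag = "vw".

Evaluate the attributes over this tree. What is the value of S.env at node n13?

1. n0.tag = "vw"  [given at root]
2. n1.key = 26  [len(S.tag) + 24]
3. n2.tag = "yn"  ["yn"]
4. n3.tag = "vyn"  ["v" ++ S₀.tag]
5. n4.tag = 6  [terminal]
6. n3.off = 20  [len(S.tag) + 17]
7. n3.env = "nq"  ["nq"]
8. n3.lab = false  [false]
9. n5.depth = 29  [terminal]
10. n2.off = -9  [f.depth - 38]
11. n2.env = "nqyn"  [S₁.env ++ S₀.tag]
12. n2.lab = true  [true]
13. n6.key = 15  [15]
14. n7.tag = "nk"  ["nk"]
15. n8.tag = "nku"  [S₀.tag ++ "u"]
16. n9.mk = false  [terminal]
17. n10.key = true  [terminal]
18. n8.off = 24  [len(S.tag) + 21]
19. n8.env = "qx"  ["qx"]
20. n8.lab = true  [h.key == true]
21. n7.off = 1  [1]
22. n7.env = "nkx"  [S₀.tag ++ "x"]
23. n7.lab = true  [S₁.off > 23]
24. n6.sig = "nkx"  [if S.lab then S.env else "z"]
25. n1.sig = "wnqyn"  ["w" ++ S.env]
26. n11.acc = false  [false]
27. n11.idx = "wnqynvw"  [A.sig ++ S.tag]
28. n12.mk = false  [terminal]
29. n13.tag = "qwnqynvw"  ["q" ++ B.idx]
30. n14.key = false  [terminal]
31. n13.off = 11  [len(S.tag) + 3]
32. n13.env = "rqwnqynvw"  ["r" ++ S.tag]
33. n13.lab = false  [h.key == true]
34. n15.depth = 8  [terminal]
35. n11.wid = "qwnqynvw"  ["q" ++ B.idx]
36. n16.mk = true  [terminal]
37. n0.off = 3  [len(B.wid) - 5]
38. n0.env = "wnqynu"  [A.sig ++ "u"]
39. n0.lab = true  [b.mk == true]

"rqwnqynvw"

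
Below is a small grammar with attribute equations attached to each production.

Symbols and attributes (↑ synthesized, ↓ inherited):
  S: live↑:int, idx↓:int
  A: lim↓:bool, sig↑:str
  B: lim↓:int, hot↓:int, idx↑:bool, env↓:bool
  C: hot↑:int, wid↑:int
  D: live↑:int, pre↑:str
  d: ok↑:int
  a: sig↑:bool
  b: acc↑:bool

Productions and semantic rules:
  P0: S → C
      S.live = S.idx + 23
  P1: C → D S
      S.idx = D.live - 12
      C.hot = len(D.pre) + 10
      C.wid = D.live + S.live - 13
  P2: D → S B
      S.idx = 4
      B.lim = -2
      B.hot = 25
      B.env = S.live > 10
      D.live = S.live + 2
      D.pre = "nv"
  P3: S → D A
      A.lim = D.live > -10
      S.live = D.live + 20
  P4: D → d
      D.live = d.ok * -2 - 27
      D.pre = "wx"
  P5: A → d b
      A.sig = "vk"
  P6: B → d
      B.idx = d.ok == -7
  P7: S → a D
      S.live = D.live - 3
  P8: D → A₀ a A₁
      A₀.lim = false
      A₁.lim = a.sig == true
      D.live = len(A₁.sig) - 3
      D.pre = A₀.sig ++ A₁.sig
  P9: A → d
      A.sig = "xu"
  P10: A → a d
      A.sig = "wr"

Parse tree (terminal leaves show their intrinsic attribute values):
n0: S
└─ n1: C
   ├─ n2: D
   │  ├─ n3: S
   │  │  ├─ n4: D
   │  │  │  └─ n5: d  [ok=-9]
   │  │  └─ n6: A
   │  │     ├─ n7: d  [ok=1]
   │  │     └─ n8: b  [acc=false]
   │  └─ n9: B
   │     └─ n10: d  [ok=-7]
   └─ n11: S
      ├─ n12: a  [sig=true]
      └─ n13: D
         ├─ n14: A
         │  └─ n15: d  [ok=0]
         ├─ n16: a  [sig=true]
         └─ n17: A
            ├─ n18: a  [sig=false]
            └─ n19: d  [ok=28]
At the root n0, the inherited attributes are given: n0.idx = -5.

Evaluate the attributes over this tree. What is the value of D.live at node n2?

13

1. n0.idx = -5  [given at root]
2. n3.idx = 4  [4]
3. n5.ok = -9  [terminal]
4. n4.live = -9  [d.ok * -2 - 27]
5. n4.pre = "wx"  ["wx"]
6. n6.lim = true  [D.live > -10]
7. n7.ok = 1  [terminal]
8. n8.acc = false  [terminal]
9. n6.sig = "vk"  ["vk"]
10. n3.live = 11  [D.live + 20]
11. n9.lim = -2  [-2]
12. n9.hot = 25  [25]
13. n9.env = true  [S.live > 10]
14. n10.ok = -7  [terminal]
15. n9.idx = true  [d.ok == -7]
16. n2.live = 13  [S.live + 2]
17. n2.pre = "nv"  ["nv"]
18. n11.idx = 1  [D.live - 12]
19. n12.sig = true  [terminal]
20. n14.lim = false  [false]
21. n15.ok = 0  [terminal]
22. n14.sig = "xu"  ["xu"]
23. n16.sig = true  [terminal]
24. n17.lim = true  [a.sig == true]
25. n18.sig = false  [terminal]
26. n19.ok = 28  [terminal]
27. n17.sig = "wr"  ["wr"]
28. n13.live = -1  [len(A₁.sig) - 3]
29. n13.pre = "xuwr"  [A₀.sig ++ A₁.sig]
30. n11.live = -4  [D.live - 3]
31. n1.hot = 12  [len(D.pre) + 10]
32. n1.wid = -4  [D.live + S.live - 13]
33. n0.live = 18  [S.idx + 23]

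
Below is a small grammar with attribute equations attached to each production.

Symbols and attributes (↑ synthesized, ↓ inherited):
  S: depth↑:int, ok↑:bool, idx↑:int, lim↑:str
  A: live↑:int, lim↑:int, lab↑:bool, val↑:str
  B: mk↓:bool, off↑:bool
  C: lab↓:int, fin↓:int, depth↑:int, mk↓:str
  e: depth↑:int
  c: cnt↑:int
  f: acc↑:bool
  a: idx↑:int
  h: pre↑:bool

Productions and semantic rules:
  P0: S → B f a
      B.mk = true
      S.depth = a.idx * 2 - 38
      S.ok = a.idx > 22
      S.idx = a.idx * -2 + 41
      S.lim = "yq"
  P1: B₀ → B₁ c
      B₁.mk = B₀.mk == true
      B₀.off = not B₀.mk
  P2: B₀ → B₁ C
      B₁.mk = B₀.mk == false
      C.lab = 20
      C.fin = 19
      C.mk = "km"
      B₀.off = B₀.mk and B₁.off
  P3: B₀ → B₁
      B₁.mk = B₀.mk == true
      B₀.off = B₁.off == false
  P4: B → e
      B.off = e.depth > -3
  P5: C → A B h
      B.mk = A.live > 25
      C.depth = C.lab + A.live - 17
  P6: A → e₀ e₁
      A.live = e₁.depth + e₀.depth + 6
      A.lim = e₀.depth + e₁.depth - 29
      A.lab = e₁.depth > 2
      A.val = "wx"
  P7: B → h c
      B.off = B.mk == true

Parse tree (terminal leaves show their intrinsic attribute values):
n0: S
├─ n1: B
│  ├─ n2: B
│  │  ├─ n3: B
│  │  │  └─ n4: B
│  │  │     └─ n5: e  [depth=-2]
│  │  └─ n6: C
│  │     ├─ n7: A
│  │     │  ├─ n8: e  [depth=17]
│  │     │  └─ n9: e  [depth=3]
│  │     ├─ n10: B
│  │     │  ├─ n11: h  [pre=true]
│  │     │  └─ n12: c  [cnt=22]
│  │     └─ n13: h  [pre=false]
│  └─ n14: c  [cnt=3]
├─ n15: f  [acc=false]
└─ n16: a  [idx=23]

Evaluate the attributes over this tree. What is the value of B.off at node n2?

1. n1.mk = true  [true]
2. n2.mk = true  [B₀.mk == true]
3. n3.mk = false  [B₀.mk == false]
4. n4.mk = false  [B₀.mk == true]
5. n5.depth = -2  [terminal]
6. n4.off = true  [e.depth > -3]
7. n3.off = false  [B₁.off == false]
8. n6.lab = 20  [20]
9. n6.fin = 19  [19]
10. n6.mk = "km"  ["km"]
11. n8.depth = 17  [terminal]
12. n9.depth = 3  [terminal]
13. n7.live = 26  [e₁.depth + e₀.depth + 6]
14. n7.lim = -9  [e₀.depth + e₁.depth - 29]
15. n7.lab = true  [e₁.depth > 2]
16. n7.val = "wx"  ["wx"]
17. n10.mk = true  [A.live > 25]
18. n11.pre = true  [terminal]
19. n12.cnt = 22  [terminal]
20. n10.off = true  [B.mk == true]
21. n13.pre = false  [terminal]
22. n6.depth = 29  [C.lab + A.live - 17]
23. n2.off = false  [B₀.mk and B₁.off]
24. n14.cnt = 3  [terminal]
25. n1.off = false  [not B₀.mk]
26. n15.acc = false  [terminal]
27. n16.idx = 23  [terminal]
28. n0.depth = 8  [a.idx * 2 - 38]
29. n0.ok = true  [a.idx > 22]
30. n0.idx = -5  [a.idx * -2 + 41]
31. n0.lim = "yq"  ["yq"]

false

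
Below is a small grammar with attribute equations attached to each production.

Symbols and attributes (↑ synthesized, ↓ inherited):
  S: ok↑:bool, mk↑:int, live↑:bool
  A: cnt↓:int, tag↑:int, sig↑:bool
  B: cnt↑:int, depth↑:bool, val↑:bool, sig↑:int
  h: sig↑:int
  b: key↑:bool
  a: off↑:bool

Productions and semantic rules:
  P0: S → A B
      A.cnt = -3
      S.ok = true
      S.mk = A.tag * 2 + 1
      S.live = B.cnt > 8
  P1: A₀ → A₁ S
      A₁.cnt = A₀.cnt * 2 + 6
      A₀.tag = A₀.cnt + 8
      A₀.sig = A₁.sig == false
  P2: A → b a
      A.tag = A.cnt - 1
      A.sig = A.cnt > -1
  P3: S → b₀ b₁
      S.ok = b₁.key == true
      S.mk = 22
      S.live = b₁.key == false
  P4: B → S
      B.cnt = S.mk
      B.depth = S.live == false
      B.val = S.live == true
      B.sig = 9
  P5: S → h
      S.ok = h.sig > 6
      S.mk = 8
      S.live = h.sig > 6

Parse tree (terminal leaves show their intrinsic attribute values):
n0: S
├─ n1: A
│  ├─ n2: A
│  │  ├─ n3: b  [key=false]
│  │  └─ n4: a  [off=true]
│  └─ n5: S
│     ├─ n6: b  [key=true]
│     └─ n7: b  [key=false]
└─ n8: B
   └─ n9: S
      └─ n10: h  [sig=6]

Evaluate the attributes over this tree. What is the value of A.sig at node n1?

1. n1.cnt = -3  [-3]
2. n2.cnt = 0  [A₀.cnt * 2 + 6]
3. n3.key = false  [terminal]
4. n4.off = true  [terminal]
5. n2.tag = -1  [A.cnt - 1]
6. n2.sig = true  [A.cnt > -1]
7. n6.key = true  [terminal]
8. n7.key = false  [terminal]
9. n5.ok = false  [b₁.key == true]
10. n5.mk = 22  [22]
11. n5.live = true  [b₁.key == false]
12. n1.tag = 5  [A₀.cnt + 8]
13. n1.sig = false  [A₁.sig == false]
14. n10.sig = 6  [terminal]
15. n9.ok = false  [h.sig > 6]
16. n9.mk = 8  [8]
17. n9.live = false  [h.sig > 6]
18. n8.cnt = 8  [S.mk]
19. n8.depth = true  [S.live == false]
20. n8.val = false  [S.live == true]
21. n8.sig = 9  [9]
22. n0.ok = true  [true]
23. n0.mk = 11  [A.tag * 2 + 1]
24. n0.live = false  [B.cnt > 8]

false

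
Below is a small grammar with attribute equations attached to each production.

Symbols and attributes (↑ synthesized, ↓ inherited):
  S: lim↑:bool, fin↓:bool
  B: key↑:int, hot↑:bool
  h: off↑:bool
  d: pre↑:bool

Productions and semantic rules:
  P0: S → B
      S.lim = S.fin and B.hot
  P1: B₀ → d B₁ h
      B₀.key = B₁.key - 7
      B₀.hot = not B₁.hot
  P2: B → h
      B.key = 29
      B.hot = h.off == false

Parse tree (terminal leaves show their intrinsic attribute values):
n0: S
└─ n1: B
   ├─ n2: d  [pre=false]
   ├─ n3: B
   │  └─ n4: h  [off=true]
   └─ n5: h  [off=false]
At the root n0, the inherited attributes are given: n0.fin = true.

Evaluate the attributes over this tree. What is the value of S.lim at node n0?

1. n0.fin = true  [given at root]
2. n2.pre = false  [terminal]
3. n4.off = true  [terminal]
4. n3.key = 29  [29]
5. n3.hot = false  [h.off == false]
6. n5.off = false  [terminal]
7. n1.key = 22  [B₁.key - 7]
8. n1.hot = true  [not B₁.hot]
9. n0.lim = true  [S.fin and B.hot]

true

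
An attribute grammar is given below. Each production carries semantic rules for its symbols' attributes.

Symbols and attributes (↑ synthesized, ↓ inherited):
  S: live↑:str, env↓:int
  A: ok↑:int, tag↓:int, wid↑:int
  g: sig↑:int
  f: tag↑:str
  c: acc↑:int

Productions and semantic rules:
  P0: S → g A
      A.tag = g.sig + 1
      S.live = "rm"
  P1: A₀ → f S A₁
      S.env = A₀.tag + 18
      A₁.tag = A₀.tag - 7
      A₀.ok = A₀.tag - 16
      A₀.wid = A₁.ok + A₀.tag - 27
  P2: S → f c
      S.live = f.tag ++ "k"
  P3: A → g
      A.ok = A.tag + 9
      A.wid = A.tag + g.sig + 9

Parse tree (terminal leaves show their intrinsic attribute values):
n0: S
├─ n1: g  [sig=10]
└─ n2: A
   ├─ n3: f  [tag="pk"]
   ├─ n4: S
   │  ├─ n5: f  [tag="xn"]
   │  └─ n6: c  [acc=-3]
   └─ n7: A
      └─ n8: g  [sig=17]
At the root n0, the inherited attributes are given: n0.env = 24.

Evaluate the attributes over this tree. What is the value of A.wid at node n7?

1. n0.env = 24  [given at root]
2. n1.sig = 10  [terminal]
3. n2.tag = 11  [g.sig + 1]
4. n3.tag = "pk"  [terminal]
5. n4.env = 29  [A₀.tag + 18]
6. n5.tag = "xn"  [terminal]
7. n6.acc = -3  [terminal]
8. n4.live = "xnk"  [f.tag ++ "k"]
9. n7.tag = 4  [A₀.tag - 7]
10. n8.sig = 17  [terminal]
11. n7.ok = 13  [A.tag + 9]
12. n7.wid = 30  [A.tag + g.sig + 9]
13. n2.ok = -5  [A₀.tag - 16]
14. n2.wid = -3  [A₁.ok + A₀.tag - 27]
15. n0.live = "rm"  ["rm"]

30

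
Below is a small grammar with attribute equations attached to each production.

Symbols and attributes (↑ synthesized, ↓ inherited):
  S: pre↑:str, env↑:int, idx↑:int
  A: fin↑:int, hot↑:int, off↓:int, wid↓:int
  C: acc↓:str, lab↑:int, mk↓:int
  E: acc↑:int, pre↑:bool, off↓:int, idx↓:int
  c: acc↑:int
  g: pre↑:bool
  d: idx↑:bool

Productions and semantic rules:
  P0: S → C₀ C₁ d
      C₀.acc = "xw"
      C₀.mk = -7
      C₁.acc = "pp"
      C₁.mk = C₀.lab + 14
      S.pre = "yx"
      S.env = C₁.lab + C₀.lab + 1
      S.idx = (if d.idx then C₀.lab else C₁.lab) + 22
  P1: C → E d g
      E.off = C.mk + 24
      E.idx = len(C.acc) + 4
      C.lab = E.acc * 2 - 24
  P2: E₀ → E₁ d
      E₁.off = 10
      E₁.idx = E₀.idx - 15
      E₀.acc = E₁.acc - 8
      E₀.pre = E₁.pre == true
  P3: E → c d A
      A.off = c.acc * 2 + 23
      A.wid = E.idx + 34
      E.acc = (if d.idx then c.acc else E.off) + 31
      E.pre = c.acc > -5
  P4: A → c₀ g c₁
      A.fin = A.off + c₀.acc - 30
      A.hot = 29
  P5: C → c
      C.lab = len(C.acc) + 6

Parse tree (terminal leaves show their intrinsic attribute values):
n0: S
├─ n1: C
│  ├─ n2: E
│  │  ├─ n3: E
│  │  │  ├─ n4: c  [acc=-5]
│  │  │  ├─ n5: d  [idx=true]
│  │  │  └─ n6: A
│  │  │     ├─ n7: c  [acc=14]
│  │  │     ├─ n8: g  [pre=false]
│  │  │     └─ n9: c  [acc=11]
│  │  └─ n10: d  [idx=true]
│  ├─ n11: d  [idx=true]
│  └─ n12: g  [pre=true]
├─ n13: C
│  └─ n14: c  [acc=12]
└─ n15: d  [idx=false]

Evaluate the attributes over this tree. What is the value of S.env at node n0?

21

1. n1.acc = "xw"  ["xw"]
2. n1.mk = -7  [-7]
3. n2.off = 17  [C.mk + 24]
4. n2.idx = 6  [len(C.acc) + 4]
5. n3.off = 10  [10]
6. n3.idx = -9  [E₀.idx - 15]
7. n4.acc = -5  [terminal]
8. n5.idx = true  [terminal]
9. n6.off = 13  [c.acc * 2 + 23]
10. n6.wid = 25  [E.idx + 34]
11. n7.acc = 14  [terminal]
12. n8.pre = false  [terminal]
13. n9.acc = 11  [terminal]
14. n6.fin = -3  [A.off + c₀.acc - 30]
15. n6.hot = 29  [29]
16. n3.acc = 26  [(if d.idx then c.acc else E.off) + 31]
17. n3.pre = false  [c.acc > -5]
18. n10.idx = true  [terminal]
19. n2.acc = 18  [E₁.acc - 8]
20. n2.pre = false  [E₁.pre == true]
21. n11.idx = true  [terminal]
22. n12.pre = true  [terminal]
23. n1.lab = 12  [E.acc * 2 - 24]
24. n13.acc = "pp"  ["pp"]
25. n13.mk = 26  [C₀.lab + 14]
26. n14.acc = 12  [terminal]
27. n13.lab = 8  [len(C.acc) + 6]
28. n15.idx = false  [terminal]
29. n0.pre = "yx"  ["yx"]
30. n0.env = 21  [C₁.lab + C₀.lab + 1]
31. n0.idx = 30  [(if d.idx then C₀.lab else C₁.lab) + 22]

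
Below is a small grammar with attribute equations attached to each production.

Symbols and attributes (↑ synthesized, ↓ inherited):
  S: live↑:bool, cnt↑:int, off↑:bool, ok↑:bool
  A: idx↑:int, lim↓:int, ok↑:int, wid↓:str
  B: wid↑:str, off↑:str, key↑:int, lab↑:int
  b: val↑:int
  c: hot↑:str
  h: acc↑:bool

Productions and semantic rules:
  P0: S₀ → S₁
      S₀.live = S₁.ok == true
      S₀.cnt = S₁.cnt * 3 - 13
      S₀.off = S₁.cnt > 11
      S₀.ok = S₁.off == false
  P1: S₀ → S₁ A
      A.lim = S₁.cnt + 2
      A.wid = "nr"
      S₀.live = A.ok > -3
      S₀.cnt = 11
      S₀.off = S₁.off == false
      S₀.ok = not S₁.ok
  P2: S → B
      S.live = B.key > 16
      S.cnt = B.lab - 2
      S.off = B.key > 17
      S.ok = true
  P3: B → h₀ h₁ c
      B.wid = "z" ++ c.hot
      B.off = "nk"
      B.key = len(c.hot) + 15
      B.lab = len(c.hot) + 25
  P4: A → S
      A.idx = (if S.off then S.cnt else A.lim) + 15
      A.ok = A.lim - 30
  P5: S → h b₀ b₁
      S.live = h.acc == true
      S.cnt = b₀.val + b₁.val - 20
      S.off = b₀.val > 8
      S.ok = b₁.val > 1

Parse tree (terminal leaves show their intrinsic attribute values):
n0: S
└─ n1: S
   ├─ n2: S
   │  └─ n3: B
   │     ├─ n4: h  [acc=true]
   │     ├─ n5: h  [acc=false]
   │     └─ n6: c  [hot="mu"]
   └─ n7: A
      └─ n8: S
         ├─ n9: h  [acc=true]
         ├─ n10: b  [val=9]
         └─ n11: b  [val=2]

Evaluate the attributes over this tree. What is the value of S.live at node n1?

1. n4.acc = true  [terminal]
2. n5.acc = false  [terminal]
3. n6.hot = "mu"  [terminal]
4. n3.wid = "zmu"  ["z" ++ c.hot]
5. n3.off = "nk"  ["nk"]
6. n3.key = 17  [len(c.hot) + 15]
7. n3.lab = 27  [len(c.hot) + 25]
8. n2.live = true  [B.key > 16]
9. n2.cnt = 25  [B.lab - 2]
10. n2.off = false  [B.key > 17]
11. n2.ok = true  [true]
12. n7.lim = 27  [S₁.cnt + 2]
13. n7.wid = "nr"  ["nr"]
14. n9.acc = true  [terminal]
15. n10.val = 9  [terminal]
16. n11.val = 2  [terminal]
17. n8.live = true  [h.acc == true]
18. n8.cnt = -9  [b₀.val + b₁.val - 20]
19. n8.off = true  [b₀.val > 8]
20. n8.ok = true  [b₁.val > 1]
21. n7.idx = 6  [(if S.off then S.cnt else A.lim) + 15]
22. n7.ok = -3  [A.lim - 30]
23. n1.live = false  [A.ok > -3]
24. n1.cnt = 11  [11]
25. n1.off = true  [S₁.off == false]
26. n1.ok = false  [not S₁.ok]
27. n0.live = false  [S₁.ok == true]
28. n0.cnt = 20  [S₁.cnt * 3 - 13]
29. n0.off = false  [S₁.cnt > 11]
30. n0.ok = false  [S₁.off == false]

false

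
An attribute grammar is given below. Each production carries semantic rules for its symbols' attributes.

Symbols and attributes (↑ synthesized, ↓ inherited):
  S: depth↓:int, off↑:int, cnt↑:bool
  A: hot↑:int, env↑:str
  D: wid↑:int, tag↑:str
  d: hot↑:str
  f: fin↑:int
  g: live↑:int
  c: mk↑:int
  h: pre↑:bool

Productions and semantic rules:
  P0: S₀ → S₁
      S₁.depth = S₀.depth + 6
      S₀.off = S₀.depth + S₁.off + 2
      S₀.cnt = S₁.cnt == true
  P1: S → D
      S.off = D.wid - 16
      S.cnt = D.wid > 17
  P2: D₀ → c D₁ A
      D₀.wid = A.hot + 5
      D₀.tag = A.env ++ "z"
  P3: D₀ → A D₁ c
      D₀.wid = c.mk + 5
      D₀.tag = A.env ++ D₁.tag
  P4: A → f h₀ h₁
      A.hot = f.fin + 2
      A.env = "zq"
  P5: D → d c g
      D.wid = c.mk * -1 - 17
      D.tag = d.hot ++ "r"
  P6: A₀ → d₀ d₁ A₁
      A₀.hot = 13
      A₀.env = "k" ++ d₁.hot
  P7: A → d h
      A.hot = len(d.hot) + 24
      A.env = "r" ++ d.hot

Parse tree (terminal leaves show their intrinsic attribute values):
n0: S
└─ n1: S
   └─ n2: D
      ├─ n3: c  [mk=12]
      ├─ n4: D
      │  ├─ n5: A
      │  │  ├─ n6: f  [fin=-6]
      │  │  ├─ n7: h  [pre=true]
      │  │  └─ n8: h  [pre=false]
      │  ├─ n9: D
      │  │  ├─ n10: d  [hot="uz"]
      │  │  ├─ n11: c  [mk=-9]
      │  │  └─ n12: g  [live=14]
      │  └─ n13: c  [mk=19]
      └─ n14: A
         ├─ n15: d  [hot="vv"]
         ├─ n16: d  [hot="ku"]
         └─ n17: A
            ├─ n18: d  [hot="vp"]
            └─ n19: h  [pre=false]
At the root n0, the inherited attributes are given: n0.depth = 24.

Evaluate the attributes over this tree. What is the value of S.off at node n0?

28

1. n0.depth = 24  [given at root]
2. n1.depth = 30  [S₀.depth + 6]
3. n3.mk = 12  [terminal]
4. n6.fin = -6  [terminal]
5. n7.pre = true  [terminal]
6. n8.pre = false  [terminal]
7. n5.hot = -4  [f.fin + 2]
8. n5.env = "zq"  ["zq"]
9. n10.hot = "uz"  [terminal]
10. n11.mk = -9  [terminal]
11. n12.live = 14  [terminal]
12. n9.wid = -8  [c.mk * -1 - 17]
13. n9.tag = "uzr"  [d.hot ++ "r"]
14. n13.mk = 19  [terminal]
15. n4.wid = 24  [c.mk + 5]
16. n4.tag = "zquzr"  [A.env ++ D₁.tag]
17. n15.hot = "vv"  [terminal]
18. n16.hot = "ku"  [terminal]
19. n18.hot = "vp"  [terminal]
20. n19.pre = false  [terminal]
21. n17.hot = 26  [len(d.hot) + 24]
22. n17.env = "rvp"  ["r" ++ d.hot]
23. n14.hot = 13  [13]
24. n14.env = "kku"  ["k" ++ d₁.hot]
25. n2.wid = 18  [A.hot + 5]
26. n2.tag = "kkuz"  [A.env ++ "z"]
27. n1.off = 2  [D.wid - 16]
28. n1.cnt = true  [D.wid > 17]
29. n0.off = 28  [S₀.depth + S₁.off + 2]
30. n0.cnt = true  [S₁.cnt == true]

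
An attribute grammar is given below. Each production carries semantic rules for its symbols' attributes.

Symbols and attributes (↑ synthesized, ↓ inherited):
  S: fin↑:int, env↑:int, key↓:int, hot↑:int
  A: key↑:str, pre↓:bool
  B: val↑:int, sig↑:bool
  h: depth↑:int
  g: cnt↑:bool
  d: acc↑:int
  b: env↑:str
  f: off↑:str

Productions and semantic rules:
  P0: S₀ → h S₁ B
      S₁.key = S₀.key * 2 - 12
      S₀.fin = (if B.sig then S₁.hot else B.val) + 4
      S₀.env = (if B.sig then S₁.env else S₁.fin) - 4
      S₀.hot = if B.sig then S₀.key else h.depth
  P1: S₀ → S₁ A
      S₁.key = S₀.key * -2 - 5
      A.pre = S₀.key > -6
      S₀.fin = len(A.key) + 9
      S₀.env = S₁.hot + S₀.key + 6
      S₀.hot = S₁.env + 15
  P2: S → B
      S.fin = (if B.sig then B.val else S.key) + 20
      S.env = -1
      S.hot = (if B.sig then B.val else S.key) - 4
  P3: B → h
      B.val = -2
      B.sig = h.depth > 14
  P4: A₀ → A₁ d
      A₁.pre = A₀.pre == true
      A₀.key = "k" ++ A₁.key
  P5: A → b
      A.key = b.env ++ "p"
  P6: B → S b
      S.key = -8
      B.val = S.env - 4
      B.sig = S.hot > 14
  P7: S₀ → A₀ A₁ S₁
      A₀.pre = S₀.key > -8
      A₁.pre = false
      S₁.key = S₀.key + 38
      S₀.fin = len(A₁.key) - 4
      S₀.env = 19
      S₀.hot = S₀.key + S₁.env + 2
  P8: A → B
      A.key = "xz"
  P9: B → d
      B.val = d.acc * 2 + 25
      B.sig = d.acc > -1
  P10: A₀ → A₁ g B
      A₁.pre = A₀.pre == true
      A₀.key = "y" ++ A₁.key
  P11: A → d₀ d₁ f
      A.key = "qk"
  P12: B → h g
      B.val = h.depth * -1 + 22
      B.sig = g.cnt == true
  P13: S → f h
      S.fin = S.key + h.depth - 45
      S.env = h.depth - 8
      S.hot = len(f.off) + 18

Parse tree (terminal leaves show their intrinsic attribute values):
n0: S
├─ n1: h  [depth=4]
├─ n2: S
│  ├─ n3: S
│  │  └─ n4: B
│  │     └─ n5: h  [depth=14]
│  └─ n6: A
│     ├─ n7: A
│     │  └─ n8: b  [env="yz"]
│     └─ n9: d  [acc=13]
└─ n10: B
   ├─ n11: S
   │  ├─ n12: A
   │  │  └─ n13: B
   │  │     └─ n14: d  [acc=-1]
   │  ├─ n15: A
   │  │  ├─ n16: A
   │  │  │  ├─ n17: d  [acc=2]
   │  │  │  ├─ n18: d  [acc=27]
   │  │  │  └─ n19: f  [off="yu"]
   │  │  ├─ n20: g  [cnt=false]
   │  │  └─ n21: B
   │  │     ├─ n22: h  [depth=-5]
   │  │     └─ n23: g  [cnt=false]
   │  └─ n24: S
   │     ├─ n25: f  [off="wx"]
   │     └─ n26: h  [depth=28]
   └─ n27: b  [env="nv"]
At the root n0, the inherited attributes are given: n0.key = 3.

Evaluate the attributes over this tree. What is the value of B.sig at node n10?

1. n0.key = 3  [given at root]
2. n1.depth = 4  [terminal]
3. n2.key = -6  [S₀.key * 2 - 12]
4. n3.key = 7  [S₀.key * -2 - 5]
5. n5.depth = 14  [terminal]
6. n4.val = -2  [-2]
7. n4.sig = false  [h.depth > 14]
8. n3.fin = 27  [(if B.sig then B.val else S.key) + 20]
9. n3.env = -1  [-1]
10. n3.hot = 3  [(if B.sig then B.val else S.key) - 4]
11. n6.pre = false  [S₀.key > -6]
12. n7.pre = false  [A₀.pre == true]
13. n8.env = "yz"  [terminal]
14. n7.key = "yzp"  [b.env ++ "p"]
15. n9.acc = 13  [terminal]
16. n6.key = "kyzp"  ["k" ++ A₁.key]
17. n2.fin = 13  [len(A.key) + 9]
18. n2.env = 3  [S₁.hot + S₀.key + 6]
19. n2.hot = 14  [S₁.env + 15]
20. n11.key = -8  [-8]
21. n12.pre = false  [S₀.key > -8]
22. n14.acc = -1  [terminal]
23. n13.val = 23  [d.acc * 2 + 25]
24. n13.sig = false  [d.acc > -1]
25. n12.key = "xz"  ["xz"]
26. n15.pre = false  [false]
27. n16.pre = false  [A₀.pre == true]
28. n17.acc = 2  [terminal]
29. n18.acc = 27  [terminal]
30. n19.off = "yu"  [terminal]
31. n16.key = "qk"  ["qk"]
32. n20.cnt = false  [terminal]
33. n22.depth = -5  [terminal]
34. n23.cnt = false  [terminal]
35. n21.val = 27  [h.depth * -1 + 22]
36. n21.sig = false  [g.cnt == true]
37. n15.key = "yqk"  ["y" ++ A₁.key]
38. n24.key = 30  [S₀.key + 38]
39. n25.off = "wx"  [terminal]
40. n26.depth = 28  [terminal]
41. n24.fin = 13  [S.key + h.depth - 45]
42. n24.env = 20  [h.depth - 8]
43. n24.hot = 20  [len(f.off) + 18]
44. n11.fin = -1  [len(A₁.key) - 4]
45. n11.env = 19  [19]
46. n11.hot = 14  [S₀.key + S₁.env + 2]
47. n27.env = "nv"  [terminal]
48. n10.val = 15  [S.env - 4]
49. n10.sig = false  [S.hot > 14]
50. n0.fin = 19  [(if B.sig then S₁.hot else B.val) + 4]
51. n0.env = 9  [(if B.sig then S₁.env else S₁.fin) - 4]
52. n0.hot = 4  [if B.sig then S₀.key else h.depth]

false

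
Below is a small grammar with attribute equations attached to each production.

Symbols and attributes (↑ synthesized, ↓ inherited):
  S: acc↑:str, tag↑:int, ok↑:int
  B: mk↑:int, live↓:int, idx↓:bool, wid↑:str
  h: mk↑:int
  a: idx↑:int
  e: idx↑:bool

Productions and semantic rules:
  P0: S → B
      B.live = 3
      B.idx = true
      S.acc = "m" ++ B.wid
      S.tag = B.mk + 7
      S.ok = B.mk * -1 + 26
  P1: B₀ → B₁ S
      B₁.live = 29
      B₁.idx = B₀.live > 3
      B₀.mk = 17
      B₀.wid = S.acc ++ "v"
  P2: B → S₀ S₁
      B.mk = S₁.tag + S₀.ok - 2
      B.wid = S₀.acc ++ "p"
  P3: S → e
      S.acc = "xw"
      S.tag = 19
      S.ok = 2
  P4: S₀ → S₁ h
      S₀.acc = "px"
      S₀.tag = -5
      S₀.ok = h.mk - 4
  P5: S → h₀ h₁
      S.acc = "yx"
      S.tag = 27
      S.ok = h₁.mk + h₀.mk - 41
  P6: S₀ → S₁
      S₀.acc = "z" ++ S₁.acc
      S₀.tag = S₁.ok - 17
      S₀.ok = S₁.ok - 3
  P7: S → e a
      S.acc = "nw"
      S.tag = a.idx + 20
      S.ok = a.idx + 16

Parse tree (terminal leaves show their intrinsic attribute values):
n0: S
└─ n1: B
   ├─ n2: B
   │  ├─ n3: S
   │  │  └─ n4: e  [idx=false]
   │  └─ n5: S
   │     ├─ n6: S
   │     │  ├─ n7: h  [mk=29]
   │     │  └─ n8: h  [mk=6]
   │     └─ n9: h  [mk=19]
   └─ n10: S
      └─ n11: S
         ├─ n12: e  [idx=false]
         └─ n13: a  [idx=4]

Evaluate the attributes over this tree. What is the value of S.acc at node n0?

1. n1.live = 3  [3]
2. n1.idx = true  [true]
3. n2.live = 29  [29]
4. n2.idx = false  [B₀.live > 3]
5. n4.idx = false  [terminal]
6. n3.acc = "xw"  ["xw"]
7. n3.tag = 19  [19]
8. n3.ok = 2  [2]
9. n7.mk = 29  [terminal]
10. n8.mk = 6  [terminal]
11. n6.acc = "yx"  ["yx"]
12. n6.tag = 27  [27]
13. n6.ok = -6  [h₁.mk + h₀.mk - 41]
14. n9.mk = 19  [terminal]
15. n5.acc = "px"  ["px"]
16. n5.tag = -5  [-5]
17. n5.ok = 15  [h.mk - 4]
18. n2.mk = -5  [S₁.tag + S₀.ok - 2]
19. n2.wid = "xwp"  [S₀.acc ++ "p"]
20. n12.idx = false  [terminal]
21. n13.idx = 4  [terminal]
22. n11.acc = "nw"  ["nw"]
23. n11.tag = 24  [a.idx + 20]
24. n11.ok = 20  [a.idx + 16]
25. n10.acc = "znw"  ["z" ++ S₁.acc]
26. n10.tag = 3  [S₁.ok - 17]
27. n10.ok = 17  [S₁.ok - 3]
28. n1.mk = 17  [17]
29. n1.wid = "znwv"  [S.acc ++ "v"]
30. n0.acc = "mznwv"  ["m" ++ B.wid]
31. n0.tag = 24  [B.mk + 7]
32. n0.ok = 9  [B.mk * -1 + 26]

"mznwv"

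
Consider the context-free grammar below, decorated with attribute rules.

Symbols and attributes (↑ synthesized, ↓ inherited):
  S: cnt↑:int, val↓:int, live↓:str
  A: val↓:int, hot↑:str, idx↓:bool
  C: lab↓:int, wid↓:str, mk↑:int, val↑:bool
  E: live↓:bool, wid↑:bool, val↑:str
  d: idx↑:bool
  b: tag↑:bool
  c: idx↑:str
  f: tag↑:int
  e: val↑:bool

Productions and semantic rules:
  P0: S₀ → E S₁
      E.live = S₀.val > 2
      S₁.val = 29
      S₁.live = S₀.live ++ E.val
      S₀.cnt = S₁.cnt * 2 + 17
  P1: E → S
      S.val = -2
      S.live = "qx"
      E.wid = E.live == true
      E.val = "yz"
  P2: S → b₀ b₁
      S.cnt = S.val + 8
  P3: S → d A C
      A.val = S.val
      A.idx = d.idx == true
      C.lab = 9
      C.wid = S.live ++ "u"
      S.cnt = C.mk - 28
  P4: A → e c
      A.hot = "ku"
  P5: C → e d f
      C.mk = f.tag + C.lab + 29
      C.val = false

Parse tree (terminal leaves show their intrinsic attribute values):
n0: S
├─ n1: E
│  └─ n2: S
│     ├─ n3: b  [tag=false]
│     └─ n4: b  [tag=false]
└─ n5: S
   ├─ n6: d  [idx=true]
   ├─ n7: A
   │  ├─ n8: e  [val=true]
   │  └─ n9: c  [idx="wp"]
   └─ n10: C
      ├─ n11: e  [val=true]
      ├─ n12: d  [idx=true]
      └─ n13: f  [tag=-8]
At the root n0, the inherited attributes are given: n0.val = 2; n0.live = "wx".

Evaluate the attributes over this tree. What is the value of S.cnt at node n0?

1. n0.val = 2  [given at root]
2. n0.live = "wx"  [given at root]
3. n1.live = false  [S₀.val > 2]
4. n2.val = -2  [-2]
5. n2.live = "qx"  ["qx"]
6. n3.tag = false  [terminal]
7. n4.tag = false  [terminal]
8. n2.cnt = 6  [S.val + 8]
9. n1.wid = false  [E.live == true]
10. n1.val = "yz"  ["yz"]
11. n5.val = 29  [29]
12. n5.live = "wxyz"  [S₀.live ++ E.val]
13. n6.idx = true  [terminal]
14. n7.val = 29  [S.val]
15. n7.idx = true  [d.idx == true]
16. n8.val = true  [terminal]
17. n9.idx = "wp"  [terminal]
18. n7.hot = "ku"  ["ku"]
19. n10.lab = 9  [9]
20. n10.wid = "wxyzu"  [S.live ++ "u"]
21. n11.val = true  [terminal]
22. n12.idx = true  [terminal]
23. n13.tag = -8  [terminal]
24. n10.mk = 30  [f.tag + C.lab + 29]
25. n10.val = false  [false]
26. n5.cnt = 2  [C.mk - 28]
27. n0.cnt = 21  [S₁.cnt * 2 + 17]

21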